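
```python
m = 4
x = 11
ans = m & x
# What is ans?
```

Trace:
`m = 4` → m = 4
`x = 11` → x = 11
`ans = m & x` → ans = 0
So ans = 0

Answer: 0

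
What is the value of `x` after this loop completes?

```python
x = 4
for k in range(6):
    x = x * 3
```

Multiply by 3, 6 times: 4 * 3^6 = 2916
`x` takes the values: 4 → 12 → 36 → 108 → 324 → 972 → 2916

Answer: 2916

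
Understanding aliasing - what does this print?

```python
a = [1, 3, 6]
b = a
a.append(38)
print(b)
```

Key concept: basic list aliasing.
Step by step:
`a = [1, 3, 6]` → a = [1, 3, 6]
`b = a` → b = [1, 3, 6] (same object as a)
`a.append(38)` → a = [1, 3, 6, 38] (same object as b); b = [1, 3, 6, 38] (same object as a)
`print(b)` → prints [1, 3, 6, 38]

Answer: [1, 3, 6, 38]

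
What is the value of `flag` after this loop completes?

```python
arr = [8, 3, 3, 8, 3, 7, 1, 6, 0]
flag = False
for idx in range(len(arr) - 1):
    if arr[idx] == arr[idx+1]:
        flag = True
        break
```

Check consecutive duplicates in [8, 3, 3, 8, 3, 7, 1, 6, 0]
`flag` takes the values: False → True

Answer: True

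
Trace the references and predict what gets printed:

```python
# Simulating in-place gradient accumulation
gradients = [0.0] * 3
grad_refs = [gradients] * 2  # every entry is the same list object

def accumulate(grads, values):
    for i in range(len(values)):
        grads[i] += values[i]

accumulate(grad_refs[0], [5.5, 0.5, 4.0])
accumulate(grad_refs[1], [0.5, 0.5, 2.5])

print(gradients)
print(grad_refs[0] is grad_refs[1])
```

Key concept: gradient accumulation aliasing.
Step by step:
`gradients = [0.0] * 3` → gradients = [0.0, 0.0, 0.0]
`grad_refs = [gradients] * 2` → grad_refs = [[0.0, 0.0, 0.0], [0.0, 0.0, 0.0]]
`accumulate(grad_refs[0], [5.5, 0.5, 4.0])` → gradients = [5.5, 0.5, 4.0]; grad_refs = [[5.5, 0.5, 4.0], [5.5, 0.5, 4.0]]
`accumulate(grad_refs[1], [0.5, 0.5, 2.5])` → gradients = [6.0, 1.0, 6.5]; grad_refs = [[6.0, 1.0, 6.5], [6.0, 1.0, 6.5]]
`print(gradients)` → prints [6.0, 1.0, 6.5]
`print(grad_refs[0] is grad_refs[1])` → prints True

Answer:
[6.0, 1.0, 6.5]
True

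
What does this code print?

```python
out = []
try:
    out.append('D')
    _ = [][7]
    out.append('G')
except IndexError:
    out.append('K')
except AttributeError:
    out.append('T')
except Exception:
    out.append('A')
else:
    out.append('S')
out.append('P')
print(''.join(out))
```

Execution trace: 'D' (try body) → 'K' (except IndexError) → 'P' (after the try/except). Output: DKP

Answer: DKP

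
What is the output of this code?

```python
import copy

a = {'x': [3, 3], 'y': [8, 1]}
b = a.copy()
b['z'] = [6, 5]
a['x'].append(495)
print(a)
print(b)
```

Key concept: shallow copy of dict with mutable values.
Step by step:
`a = {'x': [3, 3], 'y': [8, 1]}` → a = {'x': [3, 3], 'y': [8, 1]}
`b = a.copy()` → b = {'x': [3, 3], 'y': [8, 1]}
`b['z'] = [6, 5]` → b = {'x': [3, 3], 'y': [8, 1], 'z': [6, 5]}
`a['x'].append(495)` → a = {'x': [3, 3, 495], 'y': [8, 1]}; b = {'x': [3, 3, 495], 'y': [8, 1], 'z': [6, 5]}
`print(a)` → prints {'x': [3, 3, 495], 'y': [8, 1]}
`print(b)` → prints {'x': [3, 3, 495], 'y': [8, 1], 'z': [6, 5]}

Answer:
{'x': [3, 3, 495], 'y': [8, 1]}
{'x': [3, 3, 495], 'y': [8, 1], 'z': [6, 5]}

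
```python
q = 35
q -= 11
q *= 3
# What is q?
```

Trace:
`q = 35` → q = 35
`q -= 11` → q = 24
`q *= 3` → q = 72
So q = 72

Answer: 72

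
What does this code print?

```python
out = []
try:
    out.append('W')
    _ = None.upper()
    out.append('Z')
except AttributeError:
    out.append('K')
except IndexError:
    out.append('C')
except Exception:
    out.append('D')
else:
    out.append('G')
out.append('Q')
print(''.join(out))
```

Execution trace: 'W' (try body) → 'K' (except AttributeError) → 'Q' (after the try/except). Output: WKQ

Answer: WKQ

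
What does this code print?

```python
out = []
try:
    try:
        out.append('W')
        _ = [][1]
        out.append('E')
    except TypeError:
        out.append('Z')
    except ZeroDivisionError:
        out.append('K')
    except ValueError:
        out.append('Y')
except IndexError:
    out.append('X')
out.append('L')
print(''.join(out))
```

Execution trace: 'W' (try body) → 'X' (outer except IndexError) → 'L' (after the try/except). Output: WXL

Answer: WXL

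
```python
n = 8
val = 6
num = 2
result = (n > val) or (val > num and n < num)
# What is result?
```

Trace:
`n = 8` → n = 8
`val = 6` → val = 6
`num = 2` → num = 2
`result = (n > val) or (val > num and n < num)` → result = True
So result = True

Answer: True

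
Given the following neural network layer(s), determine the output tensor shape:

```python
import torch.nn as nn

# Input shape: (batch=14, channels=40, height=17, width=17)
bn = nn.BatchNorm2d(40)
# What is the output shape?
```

Input: (14, 40, 17, 17) -> Output: (14, 40, 17, 17)

Answer: (14, 40, 17, 17)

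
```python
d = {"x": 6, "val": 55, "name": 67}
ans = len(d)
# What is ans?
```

Trace:
`d = {"x": 6, "val": 55, "name": 67}` → d = {'x': 6, 'val': 55, 'name': 67}
`ans = len(d)` → ans = 3
So ans = 3

Answer: 3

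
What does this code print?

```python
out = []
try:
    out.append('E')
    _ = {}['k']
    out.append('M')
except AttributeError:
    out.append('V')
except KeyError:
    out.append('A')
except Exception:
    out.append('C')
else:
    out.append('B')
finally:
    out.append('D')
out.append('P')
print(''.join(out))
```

Execution trace: 'E' (try body) → 'A' (except KeyError) → 'D' (finally) → 'P' (after the try/except). Output: EADP

Answer: EADP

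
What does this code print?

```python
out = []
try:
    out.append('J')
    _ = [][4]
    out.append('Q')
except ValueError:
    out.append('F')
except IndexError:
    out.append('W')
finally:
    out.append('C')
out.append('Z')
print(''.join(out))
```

Execution trace: 'J' (try body) → 'W' (except IndexError) → 'C' (finally) → 'Z' (after the try/except). Output: JWCZ

Answer: JWCZ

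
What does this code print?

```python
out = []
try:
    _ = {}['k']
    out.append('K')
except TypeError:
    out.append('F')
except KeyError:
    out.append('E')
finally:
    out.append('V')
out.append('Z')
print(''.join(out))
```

Execution trace: 'E' (except KeyError) → 'V' (finally) → 'Z' (after the try/except). Output: EVZ

Answer: EVZ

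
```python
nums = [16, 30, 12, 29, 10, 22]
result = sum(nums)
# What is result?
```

Trace:
`nums = [16, 30, 12, 29, 10, 22]` → nums = [16, 30, 12, 29, 10, 22]
`result = sum(nums)` → result = 119
So result = 119

Answer: 119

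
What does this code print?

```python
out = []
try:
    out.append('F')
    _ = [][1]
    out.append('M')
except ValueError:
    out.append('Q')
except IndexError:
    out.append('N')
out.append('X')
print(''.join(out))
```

Execution trace: 'F' (try body) → 'N' (except IndexError) → 'X' (after the try/except). Output: FNX

Answer: FNX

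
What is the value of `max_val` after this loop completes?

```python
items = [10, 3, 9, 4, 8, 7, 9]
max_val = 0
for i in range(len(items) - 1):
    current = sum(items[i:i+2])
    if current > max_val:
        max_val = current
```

Max sum of 2-element window in [10, 3, 9, 4, 8, 7, 9]
`max_val` takes the values: 0 → 13 → 15 → 16

Answer: 16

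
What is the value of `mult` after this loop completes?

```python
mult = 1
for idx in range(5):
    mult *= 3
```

3^5 = 243
`mult` takes the values: 1 → 3 → 9 → 27 → 81 → 243

Answer: 243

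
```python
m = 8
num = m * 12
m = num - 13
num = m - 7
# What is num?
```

Trace:
`m = 8` → m = 8
`num = m * 12` → num = 96
`m = num - 13` → m = 83
`num = m - 7` → num = 76
So num = 76

Answer: 76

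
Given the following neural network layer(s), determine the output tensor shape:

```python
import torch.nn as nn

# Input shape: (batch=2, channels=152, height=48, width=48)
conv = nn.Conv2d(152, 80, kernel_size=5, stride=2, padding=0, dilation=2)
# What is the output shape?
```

Input: (2, 152, 48, 48) -> Output: (2, 80, 20, 20)

Answer: (2, 80, 20, 20)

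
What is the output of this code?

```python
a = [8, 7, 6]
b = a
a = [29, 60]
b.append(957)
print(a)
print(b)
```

Key concept: rebinding vs mutation: a is rebound to a new list, b still points at the original.
Step by step:
`a = [8, 7, 6]` → a = [8, 7, 6]
`b = a` → b = [8, 7, 6] (same object as a)
`a = [29, 60]` → a = [29, 60]
`b.append(957)` → b = [8, 7, 6, 957]
`print(a)` → prints [29, 60]
`print(b)` → prints [8, 7, 6, 957]

Answer:
[29, 60]
[8, 7, 6, 957]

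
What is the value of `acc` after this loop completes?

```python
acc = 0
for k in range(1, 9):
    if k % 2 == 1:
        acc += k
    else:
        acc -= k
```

Add odd, subtract even
`acc` takes the values: 0 → 1 → -1 → 2 → -2 → 3 → -3 → 4 → -4

Answer: -4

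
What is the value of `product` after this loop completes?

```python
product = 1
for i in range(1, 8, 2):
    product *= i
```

Product of 1, 3, 5, ... up to 7
`product` takes the values: 1 → 3 → 15 → 105

Answer: 105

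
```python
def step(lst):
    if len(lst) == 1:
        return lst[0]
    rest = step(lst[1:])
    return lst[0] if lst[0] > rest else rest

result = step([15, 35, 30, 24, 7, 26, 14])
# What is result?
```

Recursive max over [15, 35, 30, 24, 7, 26, 14] = 35

Answer: 35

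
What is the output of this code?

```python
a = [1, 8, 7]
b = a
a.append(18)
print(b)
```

Key concept: basic list aliasing.
Step by step:
`a = [1, 8, 7]` → a = [1, 8, 7]
`b = a` → b = [1, 8, 7] (same object as a)
`a.append(18)` → a = [1, 8, 7, 18] (same object as b); b = [1, 8, 7, 18] (same object as a)
`print(b)` → prints [1, 8, 7, 18]

Answer: [1, 8, 7, 18]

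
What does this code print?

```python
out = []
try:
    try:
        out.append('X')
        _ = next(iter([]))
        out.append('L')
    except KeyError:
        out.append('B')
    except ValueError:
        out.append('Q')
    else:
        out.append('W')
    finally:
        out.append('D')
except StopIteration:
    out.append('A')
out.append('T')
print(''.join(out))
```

Execution trace: 'X' (try body) → 'D' (finally) → 'A' (outer except StopIteration) → 'T' (after the try/except). Output: XDAT

Answer: XDAT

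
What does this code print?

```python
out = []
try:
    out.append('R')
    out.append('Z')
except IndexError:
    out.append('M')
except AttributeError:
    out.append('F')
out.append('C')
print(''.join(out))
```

Execution trace: 'R' (try body) → 'Z' (try body, no exception) → 'C' (after the try/except). Output: RZC

Answer: RZC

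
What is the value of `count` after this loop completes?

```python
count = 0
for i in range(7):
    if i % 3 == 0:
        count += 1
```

Count numbers divisible by 3 in range(7)
`count` takes the values: 0 → 1 → 2 → 3

Answer: 3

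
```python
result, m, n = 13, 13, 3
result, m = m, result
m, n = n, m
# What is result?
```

Trace:
`result, m, n = 13, 13, 3` → result = 13; m = 13; n = 3
`result, m = m, result` → result = 13; m = 13
`m, n = n, m` → m = 3; n = 13
So result = 13

Answer: 13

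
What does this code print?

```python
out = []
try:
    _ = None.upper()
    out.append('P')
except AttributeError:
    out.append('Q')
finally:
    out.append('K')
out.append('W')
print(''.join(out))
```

Execution trace: 'Q' (except AttributeError) → 'K' (finally) → 'W' (after the try/except). Output: QKW

Answer: QKW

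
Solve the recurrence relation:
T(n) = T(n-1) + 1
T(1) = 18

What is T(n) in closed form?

Unrolling: T(n) = T(1) + 1·(n-1) = 18 + 1(n-1) = n + 17.

Answer: T(n) = n + 17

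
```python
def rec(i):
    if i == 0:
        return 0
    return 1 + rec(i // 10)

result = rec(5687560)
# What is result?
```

Count of digits of 5687560: 7

Answer: 7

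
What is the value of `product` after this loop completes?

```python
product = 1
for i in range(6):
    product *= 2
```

2^6 = 64
`product` takes the values: 1 → 2 → 4 → 8 → 16 → 32 → 64

Answer: 64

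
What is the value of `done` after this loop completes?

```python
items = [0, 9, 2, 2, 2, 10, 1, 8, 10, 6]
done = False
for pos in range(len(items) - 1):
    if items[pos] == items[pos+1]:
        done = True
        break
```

Check consecutive duplicates in [0, 9, 2, 2, 2, 10, 1, 8, 10, 6]
`done` takes the values: False → True

Answer: True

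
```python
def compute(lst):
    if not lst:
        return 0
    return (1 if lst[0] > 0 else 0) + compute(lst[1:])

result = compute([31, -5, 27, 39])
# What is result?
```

Count of positive elements in [31, -5, 27, 39] = 3

Answer: 3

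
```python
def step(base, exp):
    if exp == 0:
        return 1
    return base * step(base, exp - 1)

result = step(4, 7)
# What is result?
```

step(4, 7) = 4 * 4 * 4 * 4 * 4 * 4 * 4 = 16384

Answer: 16384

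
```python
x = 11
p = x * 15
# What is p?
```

Trace:
`x = 11` → x = 11
`p = x * 15` → p = 165
So p = 165

Answer: 165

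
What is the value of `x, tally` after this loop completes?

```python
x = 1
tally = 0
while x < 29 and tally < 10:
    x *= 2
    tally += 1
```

Double until >= 29 or 10 iterations
`x, tally` takes the values: (1, 0) → (2, 0) → (2, 1) → (4, 1) → (4, 2) → (8, 2) → (8, 3) → (16, 3) → (16, 4) → (32, 4) → (32, 5)

Answer: 32, 5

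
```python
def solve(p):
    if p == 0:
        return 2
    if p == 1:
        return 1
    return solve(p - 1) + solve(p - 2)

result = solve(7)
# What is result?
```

Build up from base cases: solve(0)=2, solve(1)=1, solve(2)=3, solve(3)=4, solve(4)=7, solve(5)=11, solve(6)=18, ..., solve(7)=29

Answer: 29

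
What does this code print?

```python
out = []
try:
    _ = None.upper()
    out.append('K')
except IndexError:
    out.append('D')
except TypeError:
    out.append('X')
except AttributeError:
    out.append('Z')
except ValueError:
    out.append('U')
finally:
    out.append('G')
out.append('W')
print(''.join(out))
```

Execution trace: 'Z' (except AttributeError) → 'G' (finally) → 'W' (after the try/except). Output: ZGW

Answer: ZGW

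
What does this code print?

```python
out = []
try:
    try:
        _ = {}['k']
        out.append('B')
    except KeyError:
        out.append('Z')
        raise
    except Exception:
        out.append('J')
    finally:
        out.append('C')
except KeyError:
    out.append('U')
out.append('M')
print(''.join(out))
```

Execution trace: 'Z' (inner except KeyError) → 'C' (inner finally) → 'U' (outer except KeyError) → 'M' (after the try/except). Output: ZCUM

Answer: ZCUM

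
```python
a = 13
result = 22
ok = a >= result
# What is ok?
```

Trace:
`a = 13` → a = 13
`result = 22` → result = 22
`ok = a >= result` → ok = False
So ok = False

Answer: False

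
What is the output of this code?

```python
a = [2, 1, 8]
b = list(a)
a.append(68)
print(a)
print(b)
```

Key concept: list() constructor creates copy.
Step by step:
`a = [2, 1, 8]` → a = [2, 1, 8]
`b = list(a)` → b = [2, 1, 8]
`a.append(68)` → a = [2, 1, 8, 68]
`print(a)` → prints [2, 1, 8, 68]
`print(b)` → prints [2, 1, 8]

Answer:
[2, 1, 8, 68]
[2, 1, 8]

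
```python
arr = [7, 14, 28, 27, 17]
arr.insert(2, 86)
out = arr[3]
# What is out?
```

Trace:
`arr = [7, 14, 28, 27, 17]` → arr = [7, 14, 28, 27, 17]
`arr.insert(2, 86)` → arr = [7, 14, 86, 28, 27, 17]
`out = arr[3]` → out = 28
So out = 28

Answer: 28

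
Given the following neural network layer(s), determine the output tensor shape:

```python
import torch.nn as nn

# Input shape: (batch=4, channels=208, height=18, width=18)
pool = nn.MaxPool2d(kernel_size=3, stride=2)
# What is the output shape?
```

Input: (4, 208, 18, 18) -> Output: (4, 208, 8, 8)

Answer: (4, 208, 8, 8)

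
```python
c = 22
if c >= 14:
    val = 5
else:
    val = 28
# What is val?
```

Trace:
`c = 22` → c = 22
`if c >= 14: ...` → c >= 14 is True → val = 5
So val = 5

Answer: 5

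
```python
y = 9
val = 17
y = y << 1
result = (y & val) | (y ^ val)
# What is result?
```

Trace:
`y = 9` → y = 9
`val = 17` → val = 17
`y = y << 1` → y = 18
`result = (y & val) | (y ^ val)` → result = 19
So result = 19

Answer: 19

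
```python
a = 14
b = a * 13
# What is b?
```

Trace:
`a = 14` → a = 14
`b = a * 13` → b = 182
So b = 182

Answer: 182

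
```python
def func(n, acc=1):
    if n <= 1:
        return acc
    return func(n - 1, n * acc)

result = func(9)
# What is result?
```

Accumulator trace (n, acc): (9, 1) -> (8, 9) -> (7, 72) -> (6, 504) -> (5, 3024) -> (4, 15120) -> (3, 60480) -> (2, 181440) -> (1, 362880) -> return 362880

Answer: 362880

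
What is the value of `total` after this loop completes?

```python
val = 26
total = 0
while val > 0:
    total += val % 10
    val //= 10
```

Sum digits of 26
`total` takes the values: 0 → 6 → 8

Answer: 8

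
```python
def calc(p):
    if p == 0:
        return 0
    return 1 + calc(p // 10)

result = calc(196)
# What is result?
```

Count of digits of 196: 3

Answer: 3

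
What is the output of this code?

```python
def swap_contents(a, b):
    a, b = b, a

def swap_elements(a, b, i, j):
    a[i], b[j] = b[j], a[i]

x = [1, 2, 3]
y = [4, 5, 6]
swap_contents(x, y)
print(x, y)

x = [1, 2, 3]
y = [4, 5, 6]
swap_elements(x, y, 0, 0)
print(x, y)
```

Key concept: parameter rebinding vs mutation.
Step by step:
`x = [1, 2, 3]` → x = [1, 2, 3]
`y = [4, 5, 6]` → y = [4, 5, 6]
`swap_contents(x, y)` → no visible change to tracked variables
`print(x, y)` → prints [1, 2, 3] [4, 5, 6]
`x = [1, 2, 3]` → x = [1, 2, 3]
`y = [4, 5, 6]` → y = [4, 5, 6]
`swap_elements(x, y, 0, 0)` → x = [4, 2, 3]; y = [1, 5, 6]
`print(x, y)` → prints [4, 2, 3] [1, 5, 6]

Answer:
[1, 2, 3] [4, 5, 6]
[4, 2, 3] [1, 5, 6]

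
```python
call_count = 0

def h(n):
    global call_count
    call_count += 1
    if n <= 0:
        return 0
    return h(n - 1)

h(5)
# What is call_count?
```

Linear recursion stepping by 1: 6 calls from n=5 down to ≤0.

Answer: 6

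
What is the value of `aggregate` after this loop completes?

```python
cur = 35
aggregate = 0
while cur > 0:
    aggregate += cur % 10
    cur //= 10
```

Sum digits of 35
`aggregate` takes the values: 0 → 5 → 8

Answer: 8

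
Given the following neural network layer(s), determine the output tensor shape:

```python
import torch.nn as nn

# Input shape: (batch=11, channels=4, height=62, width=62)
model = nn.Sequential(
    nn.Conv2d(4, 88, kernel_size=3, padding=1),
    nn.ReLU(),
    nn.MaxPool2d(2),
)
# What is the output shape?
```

Input: (11, 4, 62, 62) -> after Conv2d: (11, 88, 62, 62) -> after ReLU: (11, 88, 62, 62) -> Output: (11, 88, 31, 31)

Answer: (11, 88, 31, 31)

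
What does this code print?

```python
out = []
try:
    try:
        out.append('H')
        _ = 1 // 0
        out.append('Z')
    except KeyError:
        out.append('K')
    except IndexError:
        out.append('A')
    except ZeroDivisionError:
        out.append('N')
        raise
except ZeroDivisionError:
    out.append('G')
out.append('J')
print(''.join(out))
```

Execution trace: 'H' (inner try body) → 'N' (inner except ZeroDivisionError) → 'G' (outer except ZeroDivisionError) → 'J' (after the try/except). Output: HNGJ

Answer: HNGJ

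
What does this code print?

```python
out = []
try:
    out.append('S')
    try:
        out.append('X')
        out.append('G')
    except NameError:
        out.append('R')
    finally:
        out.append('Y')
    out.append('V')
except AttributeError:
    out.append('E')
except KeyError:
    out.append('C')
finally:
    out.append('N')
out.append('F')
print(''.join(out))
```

Execution trace: 'S' (try body) → 'X' (inner try body) → 'G' (inner try body, no exception) → 'Y' (inner finally) → 'V' (try body, no exception) → 'N' (finally) → 'F' (after the try/except). Output: SXGYVNF

Answer: SXGYVNF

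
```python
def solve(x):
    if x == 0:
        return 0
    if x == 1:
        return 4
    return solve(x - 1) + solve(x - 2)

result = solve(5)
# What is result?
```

Build up from base cases: solve(0)=0, solve(1)=4, solve(2)=4, solve(3)=8, solve(4)=12, solve(5)=20

Answer: 20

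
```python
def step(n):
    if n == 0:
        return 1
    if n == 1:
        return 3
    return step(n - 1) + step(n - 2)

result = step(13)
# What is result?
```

Build up from base cases: step(0)=1, step(1)=3, step(2)=4, step(3)=7, step(4)=11, step(5)=18, step(6)=29, ..., step(13)=843

Answer: 843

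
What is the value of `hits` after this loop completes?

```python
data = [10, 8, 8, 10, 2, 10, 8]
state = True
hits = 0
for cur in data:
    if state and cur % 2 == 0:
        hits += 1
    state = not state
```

Count even values at even positions
`hits` takes the values: 0 → 1 → 2 → 3 → 4

Answer: 4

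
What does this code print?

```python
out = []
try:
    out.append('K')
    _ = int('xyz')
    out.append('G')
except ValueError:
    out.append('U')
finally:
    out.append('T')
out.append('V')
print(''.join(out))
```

Execution trace: 'K' (try body) → 'U' (except ValueError) → 'T' (finally) → 'V' (after the try/except). Output: KUTV

Answer: KUTV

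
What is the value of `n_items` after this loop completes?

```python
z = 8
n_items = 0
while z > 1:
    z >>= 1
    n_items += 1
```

Count right shifts until 1
`n_items` takes the values: 0 → 1 → 2 → 3

Answer: 3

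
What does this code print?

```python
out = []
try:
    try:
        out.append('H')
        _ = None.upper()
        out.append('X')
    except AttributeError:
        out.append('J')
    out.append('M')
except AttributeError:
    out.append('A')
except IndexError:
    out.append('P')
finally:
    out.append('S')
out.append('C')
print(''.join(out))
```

Execution trace: 'H' (inner try body) → 'J' (inner except AttributeError) → 'M' (try body, no exception) → 'S' (finally) → 'C' (after the try/except). Output: HJMSC

Answer: HJMSC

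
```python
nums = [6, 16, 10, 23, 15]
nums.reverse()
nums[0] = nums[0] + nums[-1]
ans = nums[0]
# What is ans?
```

Trace:
`nums = [6, 16, 10, 23, 15]` → nums = [6, 16, 10, 23, 15]
`nums.reverse()` → nums = [15, 23, 10, 16, 6]
`nums[0] = nums[0] + nums[-1]` → nums = [21, 23, 10, 16, 6]
`ans = nums[0]` → ans = 21
So ans = 21

Answer: 21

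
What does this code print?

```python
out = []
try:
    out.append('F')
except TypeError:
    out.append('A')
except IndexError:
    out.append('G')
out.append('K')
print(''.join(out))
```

Execution trace: 'F' (try body, no exception) → 'K' (after the try/except). Output: FK

Answer: FK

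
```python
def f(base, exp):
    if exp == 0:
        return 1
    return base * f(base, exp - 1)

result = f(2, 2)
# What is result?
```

f(2, 2) = 2 * 2 = 4

Answer: 4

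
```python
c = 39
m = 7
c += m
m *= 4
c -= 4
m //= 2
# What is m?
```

Trace:
`c = 39` → c = 39
`m = 7` → m = 7
`c += m` → c = 46
`m *= 4` → m = 28
`c -= 4` → c = 42
`m //= 2` → m = 14
So m = 14

Answer: 14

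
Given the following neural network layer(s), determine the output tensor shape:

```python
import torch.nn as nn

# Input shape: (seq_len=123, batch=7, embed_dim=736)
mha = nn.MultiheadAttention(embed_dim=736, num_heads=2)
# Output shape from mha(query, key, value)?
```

Input: (123, 7, 736) -> Output: (123, 7, 736)

Answer: (123, 7, 736)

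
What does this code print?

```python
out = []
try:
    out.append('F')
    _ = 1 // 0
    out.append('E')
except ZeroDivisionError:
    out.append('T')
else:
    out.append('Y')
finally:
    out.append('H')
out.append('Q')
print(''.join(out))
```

Execution trace: 'F' (try body) → 'T' (except ZeroDivisionError) → 'H' (finally) → 'Q' (after the try/except). Output: FTHQ

Answer: FTHQ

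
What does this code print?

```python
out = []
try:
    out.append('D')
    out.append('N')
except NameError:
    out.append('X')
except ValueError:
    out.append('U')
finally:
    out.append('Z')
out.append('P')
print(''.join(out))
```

Execution trace: 'D' (try body) → 'N' (try body, no exception) → 'Z' (finally) → 'P' (after the try/except). Output: DNZP

Answer: DNZP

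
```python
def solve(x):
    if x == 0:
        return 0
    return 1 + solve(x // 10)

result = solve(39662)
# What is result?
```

Count of digits of 39662: 5

Answer: 5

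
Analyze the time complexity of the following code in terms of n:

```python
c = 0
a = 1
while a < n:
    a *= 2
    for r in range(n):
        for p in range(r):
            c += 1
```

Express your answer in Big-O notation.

Each loop level contributes: log n × n × n. Multiplying the contributions gives O(n^2 log n).

Answer: O(n^2 log n)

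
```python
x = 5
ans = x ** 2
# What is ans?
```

Trace:
`x = 5` → x = 5
`ans = x ** 2` → ans = 25
So ans = 25

Answer: 25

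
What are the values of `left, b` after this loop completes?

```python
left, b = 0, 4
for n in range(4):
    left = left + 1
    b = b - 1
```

left goes 0→4, b goes 4→0
`left, b` takes the values: (0, 4) → (1, 4) → (1, 3) → (2, 3) → (2, 2) → (3, 2) → (3, 1) → (4, 1) → (4, 0)

Answer: 4, 0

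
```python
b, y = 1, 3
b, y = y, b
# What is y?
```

Trace:
`b, y = 1, 3` → b = 1; y = 3
`b, y = y, b` → b = 3; y = 1
So y = 1

Answer: 1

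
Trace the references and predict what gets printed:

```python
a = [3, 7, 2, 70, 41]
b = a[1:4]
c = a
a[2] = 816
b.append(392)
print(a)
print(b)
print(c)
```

Key concept: slice vs alias.
Step by step:
`a = [3, 7, 2, 70, 41]` → a = [3, 7, 2, 70, 41]
`b = a[1:4]` → b = [7, 2, 70]
`c = a` → c = [3, 7, 2, 70, 41] (same object as a)
`a[2] = 816` → a = [3, 7, 816, 70, 41] (same object as c); c = [3, 7, 816, 70, 41] (same object as a)
`b.append(392)` → b = [7, 2, 70, 392]
`print(a)` → prints [3, 7, 816, 70, 41]
`print(b)` → prints [7, 2, 70, 392]
`print(c)` → prints [3, 7, 816, 70, 41]

Answer:
[3, 7, 816, 70, 41]
[7, 2, 70, 392]
[3, 7, 816, 70, 41]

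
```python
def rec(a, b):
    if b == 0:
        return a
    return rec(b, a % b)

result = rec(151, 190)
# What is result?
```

rec(151, 190) -> rec(190, 151) -> rec(151, 39) -> rec(39, 34) -> rec(34, 5) -> rec(5, 4) -> rec(4, 1) -> rec(1, 0) -> 1

Answer: 1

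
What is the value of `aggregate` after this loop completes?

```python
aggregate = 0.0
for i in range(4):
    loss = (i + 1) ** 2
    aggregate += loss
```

Sum of squared losses 1² + 2² + ... + 4²
`aggregate` takes the values: 0.0 → 1.0 → 5.0 → 14.0 → 30.0

Answer: 30.0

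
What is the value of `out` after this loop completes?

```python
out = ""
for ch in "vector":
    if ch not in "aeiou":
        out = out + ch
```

Remove vowels from 'vector'
`out` takes the values: "" → "v" → "vc" → "vct" → "vctr"

Answer: "vctr"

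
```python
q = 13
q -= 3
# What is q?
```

Trace:
`q = 13` → q = 13
`q -= 3` → q = 10
So q = 10

Answer: 10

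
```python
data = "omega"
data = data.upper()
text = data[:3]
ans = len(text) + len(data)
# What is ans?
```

Trace:
`data = "omega"` → data = 'omega'
`data = data.upper()` → data = 'OMEGA'
`text = data[:3]` → text = 'OME'
`ans = len(text) + len(data)` → ans = 8
So ans = 8

Answer: 8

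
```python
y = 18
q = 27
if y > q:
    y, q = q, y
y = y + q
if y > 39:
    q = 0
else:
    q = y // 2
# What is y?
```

Trace:
`y = 18` → y = 18
`q = 27` → q = 27
`if y > q: ...` → y > q is False → no variable changes
`y = y + q` → y = 45
`if y > 39: ...` → y > 39 is True → q = 0
So y = 45

Answer: 45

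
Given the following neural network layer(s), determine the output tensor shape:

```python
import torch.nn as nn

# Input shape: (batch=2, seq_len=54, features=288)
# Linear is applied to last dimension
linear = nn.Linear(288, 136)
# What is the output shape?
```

Input: (2, 54, 288) -> Output: (2, 54, 136)

Answer: (2, 54, 136)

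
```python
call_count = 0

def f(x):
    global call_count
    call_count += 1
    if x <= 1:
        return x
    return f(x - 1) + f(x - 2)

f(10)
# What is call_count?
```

Calls(x) = 1 + Calls(x-1) + Calls(x-2); Calls(0)=Calls(1)=1. For x=10 this gives 177.

Answer: 177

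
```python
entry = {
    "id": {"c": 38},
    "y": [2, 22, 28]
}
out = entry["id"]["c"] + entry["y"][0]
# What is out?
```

Trace:
`entry = { ...` → entry = {'id': {'c': 38}, 'y': [2, 22, 28]}
`out = entry["id"]["c"] + entry["y"][0]` → out = 40
So out = 40

Answer: 40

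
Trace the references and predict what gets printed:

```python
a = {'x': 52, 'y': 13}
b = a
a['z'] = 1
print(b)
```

Key concept: dict aliasing.
Step by step:
`a = {'x': 52, 'y': 13}` → a = {'x': 52, 'y': 13}
`b = a` → b = {'x': 52, 'y': 13} (same object as a)
`a['z'] = 1` → a = {'x': 52, 'y': 13, 'z': 1} (same object as b); b = {'x': 52, 'y': 13, 'z': 1} (same object as a)
`print(b)` → prints {'x': 52, 'y': 13, 'z': 1}

Answer: {'x': 52, 'y': 13, 'z': 1}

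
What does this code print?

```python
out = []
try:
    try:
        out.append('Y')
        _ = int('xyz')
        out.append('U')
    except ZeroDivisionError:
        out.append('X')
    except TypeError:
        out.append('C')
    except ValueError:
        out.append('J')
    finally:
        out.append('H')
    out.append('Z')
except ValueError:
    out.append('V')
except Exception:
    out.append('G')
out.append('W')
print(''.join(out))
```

Execution trace: 'Y' (inner try body) → 'J' (inner except ValueError) → 'H' (inner finally) → 'Z' (try body, no exception) → 'W' (after the try/except). Output: YJHZW

Answer: YJHZW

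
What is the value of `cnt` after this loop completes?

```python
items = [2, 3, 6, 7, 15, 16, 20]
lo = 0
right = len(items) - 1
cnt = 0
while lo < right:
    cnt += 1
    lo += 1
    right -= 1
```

Iterations until pointers meet (list length 7)
`cnt` takes the values: 0 → 1 → 2 → 3

Answer: 3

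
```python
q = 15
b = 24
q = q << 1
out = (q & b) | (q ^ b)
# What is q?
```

Trace:
`q = 15` → q = 15
`b = 24` → b = 24
`q = q << 1` → q = 30
`out = (q & b) | (q ^ b)` → out = 30
So q = 30

Answer: 30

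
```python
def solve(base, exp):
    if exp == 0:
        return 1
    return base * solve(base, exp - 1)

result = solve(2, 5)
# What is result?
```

solve(2, 5) = 2 * 2 * 2 * 2 * 2 = 32

Answer: 32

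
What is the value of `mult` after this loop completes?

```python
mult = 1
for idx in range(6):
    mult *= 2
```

2^6 = 64
`mult` takes the values: 1 → 2 → 4 → 8 → 16 → 32 → 64

Answer: 64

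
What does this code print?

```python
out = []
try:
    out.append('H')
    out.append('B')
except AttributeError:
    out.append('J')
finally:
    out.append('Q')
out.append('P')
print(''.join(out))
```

Execution trace: 'H' (try body) → 'B' (try body, no exception) → 'Q' (finally) → 'P' (after the try/except). Output: HBQP

Answer: HBQP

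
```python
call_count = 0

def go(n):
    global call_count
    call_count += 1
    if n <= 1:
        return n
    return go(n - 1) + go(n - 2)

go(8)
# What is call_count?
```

Calls(n) = 1 + Calls(n-1) + Calls(n-2); Calls(0)=Calls(1)=1. For n=8 this gives 67.

Answer: 67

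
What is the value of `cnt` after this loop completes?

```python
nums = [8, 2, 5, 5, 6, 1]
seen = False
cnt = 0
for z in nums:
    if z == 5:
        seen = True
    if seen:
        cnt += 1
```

Count elements after first 5 in [8, 2, 5, 5, 6, 1]
`cnt` takes the values: 0 → 1 → 2 → 3 → 4

Answer: 4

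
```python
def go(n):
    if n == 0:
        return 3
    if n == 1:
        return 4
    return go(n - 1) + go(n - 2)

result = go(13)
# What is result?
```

Build up from base cases: go(0)=3, go(1)=4, go(2)=7, go(3)=11, go(4)=18, go(5)=29, go(6)=47, ..., go(13)=1364

Answer: 1364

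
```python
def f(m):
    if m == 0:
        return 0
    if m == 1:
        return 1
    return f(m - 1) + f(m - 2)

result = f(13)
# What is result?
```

Build up from base cases: f(0)=0, f(1)=1, f(2)=1, f(3)=2, f(4)=3, f(5)=5, f(6)=8, ..., f(13)=233

Answer: 233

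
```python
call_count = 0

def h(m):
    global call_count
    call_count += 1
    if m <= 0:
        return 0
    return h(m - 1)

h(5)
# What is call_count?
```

Linear recursion stepping by 1: 6 calls from m=5 down to ≤0.

Answer: 6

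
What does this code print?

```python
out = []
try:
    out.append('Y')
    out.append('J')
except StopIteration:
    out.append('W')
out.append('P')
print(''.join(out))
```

Execution trace: 'Y' (try body) → 'J' (try body, no exception) → 'P' (after the try/except). Output: YJP

Answer: YJP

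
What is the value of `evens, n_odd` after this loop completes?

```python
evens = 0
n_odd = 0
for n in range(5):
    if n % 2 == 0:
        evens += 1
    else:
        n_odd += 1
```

Count evens and odds in range(5)
`evens, n_odd` takes the values: (0, 0) → (1, 0) → (1, 1) → (2, 1) → (2, 2) → (3, 2)

Answer: 3, 2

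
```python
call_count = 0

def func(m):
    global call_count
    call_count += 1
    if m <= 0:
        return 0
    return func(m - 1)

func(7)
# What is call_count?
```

Linear recursion stepping by 1: 8 calls from m=7 down to ≤0.

Answer: 8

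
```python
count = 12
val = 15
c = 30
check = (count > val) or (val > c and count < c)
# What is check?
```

Trace:
`count = 12` → count = 12
`val = 15` → val = 15
`c = 30` → c = 30
`check = (count > val) or (val > c and count < c)` → check = False
So check = False

Answer: False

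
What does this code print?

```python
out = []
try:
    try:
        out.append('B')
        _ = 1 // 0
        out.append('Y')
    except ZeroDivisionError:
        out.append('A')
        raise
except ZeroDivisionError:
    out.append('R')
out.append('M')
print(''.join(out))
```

Execution trace: 'B' (inner try body) → 'A' (inner except ZeroDivisionError) → 'R' (outer except ZeroDivisionError) → 'M' (after the try/except). Output: BARM

Answer: BARM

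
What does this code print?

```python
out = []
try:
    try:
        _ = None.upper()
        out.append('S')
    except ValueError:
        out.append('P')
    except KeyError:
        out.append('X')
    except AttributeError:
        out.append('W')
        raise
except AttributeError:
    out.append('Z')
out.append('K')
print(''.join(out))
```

Execution trace: 'W' (inner except AttributeError) → 'Z' (outer except AttributeError) → 'K' (after the try/except). Output: WZK

Answer: WZK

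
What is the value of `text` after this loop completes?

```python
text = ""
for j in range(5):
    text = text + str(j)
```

Concatenate digits 0 to 4
`text` takes the values: "" → "0" → "01" → "012" → "0123" → "01234"

Answer: "01234"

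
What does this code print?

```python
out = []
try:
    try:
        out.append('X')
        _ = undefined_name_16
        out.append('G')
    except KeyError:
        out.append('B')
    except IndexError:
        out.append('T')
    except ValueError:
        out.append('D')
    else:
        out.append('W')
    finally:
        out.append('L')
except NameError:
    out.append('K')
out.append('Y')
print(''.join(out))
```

Execution trace: 'X' (try body) → 'L' (finally) → 'K' (outer except NameError) → 'Y' (after the try/except). Output: XLKY

Answer: XLKY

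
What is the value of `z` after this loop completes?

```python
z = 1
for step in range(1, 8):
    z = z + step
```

Start at 1, add 1 through 7
`z` takes the values: 1 → 2 → 4 → 7 → 11 → 16 → 22 → 29

Answer: 29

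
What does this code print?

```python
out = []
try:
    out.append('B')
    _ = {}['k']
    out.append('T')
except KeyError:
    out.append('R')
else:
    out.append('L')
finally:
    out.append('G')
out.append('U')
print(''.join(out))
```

Execution trace: 'B' (try body) → 'R' (except KeyError) → 'G' (finally) → 'U' (after the try/except). Output: BRGU

Answer: BRGU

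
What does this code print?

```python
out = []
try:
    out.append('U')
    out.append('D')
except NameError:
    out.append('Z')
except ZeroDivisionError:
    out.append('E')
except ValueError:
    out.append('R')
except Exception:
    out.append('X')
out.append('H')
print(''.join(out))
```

Execution trace: 'U' (try body) → 'D' (try body, no exception) → 'H' (after the try/except). Output: UDH

Answer: UDH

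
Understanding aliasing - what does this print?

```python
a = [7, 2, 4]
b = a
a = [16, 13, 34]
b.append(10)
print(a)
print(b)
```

Key concept: rebinding vs mutation: a is rebound to a new list, b still points at the original.
Step by step:
`a = [7, 2, 4]` → a = [7, 2, 4]
`b = a` → b = [7, 2, 4] (same object as a)
`a = [16, 13, 34]` → a = [16, 13, 34]
`b.append(10)` → b = [7, 2, 4, 10]
`print(a)` → prints [16, 13, 34]
`print(b)` → prints [7, 2, 4, 10]

Answer:
[16, 13, 34]
[7, 2, 4, 10]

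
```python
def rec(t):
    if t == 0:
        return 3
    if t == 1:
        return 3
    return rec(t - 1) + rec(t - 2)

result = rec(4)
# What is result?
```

Build up from base cases: rec(0)=3, rec(1)=3, rec(2)=6, rec(3)=9, rec(4)=15

Answer: 15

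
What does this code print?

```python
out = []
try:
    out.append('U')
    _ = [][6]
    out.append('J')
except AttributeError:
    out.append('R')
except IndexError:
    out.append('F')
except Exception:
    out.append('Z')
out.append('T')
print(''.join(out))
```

Execution trace: 'U' (try body) → 'F' (except IndexError) → 'T' (after the try/except). Output: UFT

Answer: UFT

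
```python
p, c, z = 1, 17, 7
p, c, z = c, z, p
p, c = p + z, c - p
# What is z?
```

Trace:
`p, c, z = 1, 17, 7` → p = 1; c = 17; z = 7
`p, c, z = c, z, p` → p = 17; c = 7; z = 1
`p, c = p + z, c - p` → p = 18; c = -10
So z = 1

Answer: 1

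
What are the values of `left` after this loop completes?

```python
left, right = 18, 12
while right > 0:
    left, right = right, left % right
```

GCD of 18 and 12
`left` takes the values: 18 → 12 → 6

Answer: 6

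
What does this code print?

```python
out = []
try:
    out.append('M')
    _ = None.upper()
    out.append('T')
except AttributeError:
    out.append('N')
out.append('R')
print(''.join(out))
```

Execution trace: 'M' (try body) → 'N' (except AttributeError) → 'R' (after the try/except). Output: MNR

Answer: MNR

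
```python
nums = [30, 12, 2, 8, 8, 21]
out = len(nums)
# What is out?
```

Trace:
`nums = [30, 12, 2, 8, 8, 21]` → nums = [30, 12, 2, 8, 8, 21]
`out = len(nums)` → out = 6
So out = 6

Answer: 6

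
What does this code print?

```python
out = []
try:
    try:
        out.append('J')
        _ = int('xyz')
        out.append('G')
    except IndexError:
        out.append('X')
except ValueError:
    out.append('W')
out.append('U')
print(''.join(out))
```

Execution trace: 'J' (inner try body) → 'W' (outer except ValueError) → 'U' (after the try/except). Output: JWU

Answer: JWU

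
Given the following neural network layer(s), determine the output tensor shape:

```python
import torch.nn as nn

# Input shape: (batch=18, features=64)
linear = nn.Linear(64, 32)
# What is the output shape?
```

Input: (18, 64) -> Output: (18, 32)

Answer: (18, 32)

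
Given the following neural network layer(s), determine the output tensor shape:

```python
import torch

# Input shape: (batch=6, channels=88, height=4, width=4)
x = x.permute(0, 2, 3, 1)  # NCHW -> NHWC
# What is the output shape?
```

Input: (6, 88, 4, 4) -> Output: (6, 4, 4, 88)

Answer: (6, 4, 4, 88)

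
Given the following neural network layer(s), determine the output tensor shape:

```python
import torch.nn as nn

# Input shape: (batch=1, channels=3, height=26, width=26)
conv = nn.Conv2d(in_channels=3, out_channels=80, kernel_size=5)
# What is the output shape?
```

Input: (1, 3, 26, 26) -> Output: (1, 80, 22, 22)

Answer: (1, 80, 22, 22)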